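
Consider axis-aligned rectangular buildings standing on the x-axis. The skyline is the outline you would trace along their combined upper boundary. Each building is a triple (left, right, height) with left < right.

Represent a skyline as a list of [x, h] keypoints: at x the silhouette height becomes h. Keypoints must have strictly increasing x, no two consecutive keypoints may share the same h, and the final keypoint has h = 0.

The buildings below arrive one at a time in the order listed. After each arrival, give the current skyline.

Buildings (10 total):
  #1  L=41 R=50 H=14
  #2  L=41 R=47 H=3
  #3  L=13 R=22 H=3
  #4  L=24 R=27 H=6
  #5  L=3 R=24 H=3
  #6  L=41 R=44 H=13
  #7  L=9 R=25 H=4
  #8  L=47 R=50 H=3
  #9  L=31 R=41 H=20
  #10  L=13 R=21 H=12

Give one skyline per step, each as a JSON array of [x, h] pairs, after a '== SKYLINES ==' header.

== SKYLINES ==
[[41,14],[50,0]]
[[41,14],[50,0]]
[[13,3],[22,0],[41,14],[50,0]]
[[13,3],[22,0],[24,6],[27,0],[41,14],[50,0]]
[[3,3],[24,6],[27,0],[41,14],[50,0]]
[[3,3],[24,6],[27,0],[41,14],[50,0]]
[[3,3],[9,4],[24,6],[27,0],[41,14],[50,0]]
[[3,3],[9,4],[24,6],[27,0],[41,14],[50,0]]
[[3,3],[9,4],[24,6],[27,0],[31,20],[41,14],[50,0]]
[[3,3],[9,4],[13,12],[21,4],[24,6],[27,0],[31,20],[41,14],[50,0]]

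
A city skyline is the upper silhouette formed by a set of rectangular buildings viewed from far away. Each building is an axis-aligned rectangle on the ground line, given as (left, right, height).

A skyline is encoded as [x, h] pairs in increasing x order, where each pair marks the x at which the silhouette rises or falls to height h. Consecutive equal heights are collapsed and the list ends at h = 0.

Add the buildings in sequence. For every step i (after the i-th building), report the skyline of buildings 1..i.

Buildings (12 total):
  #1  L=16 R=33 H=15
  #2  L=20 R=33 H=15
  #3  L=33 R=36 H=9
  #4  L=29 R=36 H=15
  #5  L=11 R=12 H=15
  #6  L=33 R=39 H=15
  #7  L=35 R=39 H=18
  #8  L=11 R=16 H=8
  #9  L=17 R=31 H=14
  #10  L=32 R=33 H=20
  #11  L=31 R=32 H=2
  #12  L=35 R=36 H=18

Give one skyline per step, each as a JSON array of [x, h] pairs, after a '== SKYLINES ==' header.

== SKYLINES ==
[[16,15],[33,0]]
[[16,15],[33,0]]
[[16,15],[33,9],[36,0]]
[[16,15],[36,0]]
[[11,15],[12,0],[16,15],[36,0]]
[[11,15],[12,0],[16,15],[39,0]]
[[11,15],[12,0],[16,15],[35,18],[39,0]]
[[11,15],[12,8],[16,15],[35,18],[39,0]]
[[11,15],[12,8],[16,15],[35,18],[39,0]]
[[11,15],[12,8],[16,15],[32,20],[33,15],[35,18],[39,0]]
[[11,15],[12,8],[16,15],[32,20],[33,15],[35,18],[39,0]]
[[11,15],[12,8],[16,15],[32,20],[33,15],[35,18],[39,0]]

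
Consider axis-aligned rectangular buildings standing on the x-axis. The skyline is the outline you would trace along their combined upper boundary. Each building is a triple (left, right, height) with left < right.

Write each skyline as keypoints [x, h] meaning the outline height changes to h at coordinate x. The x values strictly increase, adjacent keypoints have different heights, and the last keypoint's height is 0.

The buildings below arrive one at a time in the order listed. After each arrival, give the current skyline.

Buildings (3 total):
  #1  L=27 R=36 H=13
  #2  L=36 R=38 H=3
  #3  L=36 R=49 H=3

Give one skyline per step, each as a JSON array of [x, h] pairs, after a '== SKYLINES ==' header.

== SKYLINES ==
[[27,13],[36,0]]
[[27,13],[36,3],[38,0]]
[[27,13],[36,3],[49,0]]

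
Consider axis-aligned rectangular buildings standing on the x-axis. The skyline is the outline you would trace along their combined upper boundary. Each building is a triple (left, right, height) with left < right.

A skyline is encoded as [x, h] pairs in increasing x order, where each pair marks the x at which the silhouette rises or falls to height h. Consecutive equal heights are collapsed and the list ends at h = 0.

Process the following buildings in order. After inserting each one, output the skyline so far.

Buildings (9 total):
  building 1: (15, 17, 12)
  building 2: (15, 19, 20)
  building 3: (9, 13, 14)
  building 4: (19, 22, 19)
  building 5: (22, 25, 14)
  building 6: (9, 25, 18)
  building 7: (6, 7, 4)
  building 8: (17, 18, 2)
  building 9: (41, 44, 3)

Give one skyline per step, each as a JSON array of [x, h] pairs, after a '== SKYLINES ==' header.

== SKYLINES ==
[[15,12],[17,0]]
[[15,20],[19,0]]
[[9,14],[13,0],[15,20],[19,0]]
[[9,14],[13,0],[15,20],[19,19],[22,0]]
[[9,14],[13,0],[15,20],[19,19],[22,14],[25,0]]
[[9,18],[15,20],[19,19],[22,18],[25,0]]
[[6,4],[7,0],[9,18],[15,20],[19,19],[22,18],[25,0]]
[[6,4],[7,0],[9,18],[15,20],[19,19],[22,18],[25,0]]
[[6,4],[7,0],[9,18],[15,20],[19,19],[22,18],[25,0],[41,3],[44,0]]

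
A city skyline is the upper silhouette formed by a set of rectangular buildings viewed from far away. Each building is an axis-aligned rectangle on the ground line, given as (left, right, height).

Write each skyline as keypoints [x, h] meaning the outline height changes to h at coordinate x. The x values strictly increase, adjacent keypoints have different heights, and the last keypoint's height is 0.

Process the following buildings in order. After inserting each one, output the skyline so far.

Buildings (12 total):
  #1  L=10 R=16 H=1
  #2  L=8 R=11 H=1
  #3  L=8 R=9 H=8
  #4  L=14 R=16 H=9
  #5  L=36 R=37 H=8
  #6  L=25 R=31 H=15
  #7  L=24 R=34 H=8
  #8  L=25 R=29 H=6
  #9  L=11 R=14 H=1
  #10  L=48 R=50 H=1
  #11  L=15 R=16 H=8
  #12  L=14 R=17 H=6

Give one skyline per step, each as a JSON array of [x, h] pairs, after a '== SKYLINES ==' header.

== SKYLINES ==
[[10,1],[16,0]]
[[8,1],[16,0]]
[[8,8],[9,1],[16,0]]
[[8,8],[9,1],[14,9],[16,0]]
[[8,8],[9,1],[14,9],[16,0],[36,8],[37,0]]
[[8,8],[9,1],[14,9],[16,0],[25,15],[31,0],[36,8],[37,0]]
[[8,8],[9,1],[14,9],[16,0],[24,8],[25,15],[31,8],[34,0],[36,8],[37,0]]
[[8,8],[9,1],[14,9],[16,0],[24,8],[25,15],[31,8],[34,0],[36,8],[37,0]]
[[8,8],[9,1],[14,9],[16,0],[24,8],[25,15],[31,8],[34,0],[36,8],[37,0]]
[[8,8],[9,1],[14,9],[16,0],[24,8],[25,15],[31,8],[34,0],[36,8],[37,0],[48,1],[50,0]]
[[8,8],[9,1],[14,9],[16,0],[24,8],[25,15],[31,8],[34,0],[36,8],[37,0],[48,1],[50,0]]
[[8,8],[9,1],[14,9],[16,6],[17,0],[24,8],[25,15],[31,8],[34,0],[36,8],[37,0],[48,1],[50,0]]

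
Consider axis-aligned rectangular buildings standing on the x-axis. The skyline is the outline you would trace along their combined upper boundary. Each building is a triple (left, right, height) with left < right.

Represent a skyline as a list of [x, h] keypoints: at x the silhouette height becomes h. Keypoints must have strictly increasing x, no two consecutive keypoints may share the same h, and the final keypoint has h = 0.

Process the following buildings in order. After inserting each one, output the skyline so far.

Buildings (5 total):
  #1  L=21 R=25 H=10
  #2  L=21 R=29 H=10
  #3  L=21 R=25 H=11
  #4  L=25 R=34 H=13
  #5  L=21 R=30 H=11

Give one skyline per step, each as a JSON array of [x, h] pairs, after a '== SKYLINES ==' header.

== SKYLINES ==
[[21,10],[25,0]]
[[21,10],[29,0]]
[[21,11],[25,10],[29,0]]
[[21,11],[25,13],[34,0]]
[[21,11],[25,13],[34,0]]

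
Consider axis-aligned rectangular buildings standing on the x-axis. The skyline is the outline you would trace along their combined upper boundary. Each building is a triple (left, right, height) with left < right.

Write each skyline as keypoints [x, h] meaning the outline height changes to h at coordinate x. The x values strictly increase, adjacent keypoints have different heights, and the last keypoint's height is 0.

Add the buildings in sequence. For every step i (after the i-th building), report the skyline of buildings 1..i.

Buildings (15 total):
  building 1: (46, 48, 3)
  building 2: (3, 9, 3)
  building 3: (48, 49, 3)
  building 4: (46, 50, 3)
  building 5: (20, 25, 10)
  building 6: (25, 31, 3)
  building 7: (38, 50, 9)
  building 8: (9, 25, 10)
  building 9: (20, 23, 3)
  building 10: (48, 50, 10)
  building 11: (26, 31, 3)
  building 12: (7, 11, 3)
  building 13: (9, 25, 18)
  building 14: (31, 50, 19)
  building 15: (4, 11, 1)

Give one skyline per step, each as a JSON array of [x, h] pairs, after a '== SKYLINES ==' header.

== SKYLINES ==
[[46,3],[48,0]]
[[3,3],[9,0],[46,3],[48,0]]
[[3,3],[9,0],[46,3],[49,0]]
[[3,3],[9,0],[46,3],[50,0]]
[[3,3],[9,0],[20,10],[25,0],[46,3],[50,0]]
[[3,3],[9,0],[20,10],[25,3],[31,0],[46,3],[50,0]]
[[3,3],[9,0],[20,10],[25,3],[31,0],[38,9],[50,0]]
[[3,3],[9,10],[25,3],[31,0],[38,9],[50,0]]
[[3,3],[9,10],[25,3],[31,0],[38,9],[50,0]]
[[3,3],[9,10],[25,3],[31,0],[38,9],[48,10],[50,0]]
[[3,3],[9,10],[25,3],[31,0],[38,9],[48,10],[50,0]]
[[3,3],[9,10],[25,3],[31,0],[38,9],[48,10],[50,0]]
[[3,3],[9,18],[25,3],[31,0],[38,9],[48,10],[50,0]]
[[3,3],[9,18],[25,3],[31,19],[50,0]]
[[3,3],[9,18],[25,3],[31,19],[50,0]]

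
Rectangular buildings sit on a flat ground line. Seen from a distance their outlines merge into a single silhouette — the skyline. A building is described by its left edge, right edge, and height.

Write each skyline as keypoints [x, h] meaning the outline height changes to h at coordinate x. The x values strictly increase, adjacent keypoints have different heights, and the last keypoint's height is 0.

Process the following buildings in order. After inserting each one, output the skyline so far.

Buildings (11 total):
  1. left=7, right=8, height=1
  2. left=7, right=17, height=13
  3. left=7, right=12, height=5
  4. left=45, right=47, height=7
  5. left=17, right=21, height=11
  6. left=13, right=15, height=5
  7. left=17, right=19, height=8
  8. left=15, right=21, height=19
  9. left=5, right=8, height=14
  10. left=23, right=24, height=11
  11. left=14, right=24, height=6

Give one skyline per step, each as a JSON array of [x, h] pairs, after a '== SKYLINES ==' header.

== SKYLINES ==
[[7,1],[8,0]]
[[7,13],[17,0]]
[[7,13],[17,0]]
[[7,13],[17,0],[45,7],[47,0]]
[[7,13],[17,11],[21,0],[45,7],[47,0]]
[[7,13],[17,11],[21,0],[45,7],[47,0]]
[[7,13],[17,11],[21,0],[45,7],[47,0]]
[[7,13],[15,19],[21,0],[45,7],[47,0]]
[[5,14],[8,13],[15,19],[21,0],[45,7],[47,0]]
[[5,14],[8,13],[15,19],[21,0],[23,11],[24,0],[45,7],[47,0]]
[[5,14],[8,13],[15,19],[21,6],[23,11],[24,0],[45,7],[47,0]]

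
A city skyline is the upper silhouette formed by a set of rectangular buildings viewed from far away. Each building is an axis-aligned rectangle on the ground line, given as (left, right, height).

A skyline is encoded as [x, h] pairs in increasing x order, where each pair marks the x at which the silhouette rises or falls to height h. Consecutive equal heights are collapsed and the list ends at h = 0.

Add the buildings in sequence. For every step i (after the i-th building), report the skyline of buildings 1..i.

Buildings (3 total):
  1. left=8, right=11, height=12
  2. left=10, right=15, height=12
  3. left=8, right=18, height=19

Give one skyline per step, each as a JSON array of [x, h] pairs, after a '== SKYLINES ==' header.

== SKYLINES ==
[[8,12],[11,0]]
[[8,12],[15,0]]
[[8,19],[18,0]]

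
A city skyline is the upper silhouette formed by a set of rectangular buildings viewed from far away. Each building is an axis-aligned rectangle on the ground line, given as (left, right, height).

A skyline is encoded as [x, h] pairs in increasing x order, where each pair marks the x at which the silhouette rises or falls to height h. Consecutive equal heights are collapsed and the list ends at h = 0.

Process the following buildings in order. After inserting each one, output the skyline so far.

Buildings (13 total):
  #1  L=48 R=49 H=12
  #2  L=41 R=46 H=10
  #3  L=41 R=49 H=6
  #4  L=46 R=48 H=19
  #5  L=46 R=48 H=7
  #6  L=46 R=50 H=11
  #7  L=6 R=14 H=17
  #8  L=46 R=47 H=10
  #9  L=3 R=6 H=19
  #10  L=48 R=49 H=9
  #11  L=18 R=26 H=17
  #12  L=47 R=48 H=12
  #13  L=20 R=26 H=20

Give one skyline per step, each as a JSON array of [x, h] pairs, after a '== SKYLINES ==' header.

== SKYLINES ==
[[48,12],[49,0]]
[[41,10],[46,0],[48,12],[49,0]]
[[41,10],[46,6],[48,12],[49,0]]
[[41,10],[46,19],[48,12],[49,0]]
[[41,10],[46,19],[48,12],[49,0]]
[[41,10],[46,19],[48,12],[49,11],[50,0]]
[[6,17],[14,0],[41,10],[46,19],[48,12],[49,11],[50,0]]
[[6,17],[14,0],[41,10],[46,19],[48,12],[49,11],[50,0]]
[[3,19],[6,17],[14,0],[41,10],[46,19],[48,12],[49,11],[50,0]]
[[3,19],[6,17],[14,0],[41,10],[46,19],[48,12],[49,11],[50,0]]
[[3,19],[6,17],[14,0],[18,17],[26,0],[41,10],[46,19],[48,12],[49,11],[50,0]]
[[3,19],[6,17],[14,0],[18,17],[26,0],[41,10],[46,19],[48,12],[49,11],[50,0]]
[[3,19],[6,17],[14,0],[18,17],[20,20],[26,0],[41,10],[46,19],[48,12],[49,11],[50,0]]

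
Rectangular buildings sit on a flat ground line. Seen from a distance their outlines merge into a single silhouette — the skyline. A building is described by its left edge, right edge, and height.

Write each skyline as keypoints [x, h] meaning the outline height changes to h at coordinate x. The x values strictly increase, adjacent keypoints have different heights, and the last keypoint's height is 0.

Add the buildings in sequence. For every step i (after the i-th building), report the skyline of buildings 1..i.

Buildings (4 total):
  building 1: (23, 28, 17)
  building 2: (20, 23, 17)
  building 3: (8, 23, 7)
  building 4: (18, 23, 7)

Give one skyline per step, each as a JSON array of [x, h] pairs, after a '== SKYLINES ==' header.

== SKYLINES ==
[[23,17],[28,0]]
[[20,17],[28,0]]
[[8,7],[20,17],[28,0]]
[[8,7],[20,17],[28,0]]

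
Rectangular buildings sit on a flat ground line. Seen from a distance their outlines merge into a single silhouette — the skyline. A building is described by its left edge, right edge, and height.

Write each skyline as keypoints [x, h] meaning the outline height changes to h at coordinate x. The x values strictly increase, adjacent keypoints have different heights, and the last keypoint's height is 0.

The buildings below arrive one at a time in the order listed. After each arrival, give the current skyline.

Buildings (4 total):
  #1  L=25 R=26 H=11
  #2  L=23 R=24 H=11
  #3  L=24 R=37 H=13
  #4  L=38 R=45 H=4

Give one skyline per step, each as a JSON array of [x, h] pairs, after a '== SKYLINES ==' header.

== SKYLINES ==
[[25,11],[26,0]]
[[23,11],[24,0],[25,11],[26,0]]
[[23,11],[24,13],[37,0]]
[[23,11],[24,13],[37,0],[38,4],[45,0]]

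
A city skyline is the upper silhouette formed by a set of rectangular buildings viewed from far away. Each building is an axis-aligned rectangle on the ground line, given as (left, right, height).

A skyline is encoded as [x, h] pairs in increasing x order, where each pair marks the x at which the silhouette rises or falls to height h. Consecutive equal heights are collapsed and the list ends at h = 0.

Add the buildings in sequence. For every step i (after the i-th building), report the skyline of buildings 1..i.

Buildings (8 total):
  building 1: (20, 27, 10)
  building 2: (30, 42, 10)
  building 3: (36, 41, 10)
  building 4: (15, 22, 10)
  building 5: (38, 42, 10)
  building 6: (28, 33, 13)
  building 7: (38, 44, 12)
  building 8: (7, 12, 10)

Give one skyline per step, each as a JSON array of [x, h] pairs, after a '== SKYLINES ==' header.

== SKYLINES ==
[[20,10],[27,0]]
[[20,10],[27,0],[30,10],[42,0]]
[[20,10],[27,0],[30,10],[42,0]]
[[15,10],[27,0],[30,10],[42,0]]
[[15,10],[27,0],[30,10],[42,0]]
[[15,10],[27,0],[28,13],[33,10],[42,0]]
[[15,10],[27,0],[28,13],[33,10],[38,12],[44,0]]
[[7,10],[12,0],[15,10],[27,0],[28,13],[33,10],[38,12],[44,0]]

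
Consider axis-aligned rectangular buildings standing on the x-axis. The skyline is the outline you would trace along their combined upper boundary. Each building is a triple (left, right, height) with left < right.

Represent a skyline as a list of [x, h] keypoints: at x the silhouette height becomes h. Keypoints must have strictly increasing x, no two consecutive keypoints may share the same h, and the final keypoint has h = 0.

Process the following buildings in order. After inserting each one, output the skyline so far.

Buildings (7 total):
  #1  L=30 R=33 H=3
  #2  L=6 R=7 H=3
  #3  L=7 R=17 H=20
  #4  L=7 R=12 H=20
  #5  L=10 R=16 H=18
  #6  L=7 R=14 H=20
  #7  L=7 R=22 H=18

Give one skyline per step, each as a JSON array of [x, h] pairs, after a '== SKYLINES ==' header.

== SKYLINES ==
[[30,3],[33,0]]
[[6,3],[7,0],[30,3],[33,0]]
[[6,3],[7,20],[17,0],[30,3],[33,0]]
[[6,3],[7,20],[17,0],[30,3],[33,0]]
[[6,3],[7,20],[17,0],[30,3],[33,0]]
[[6,3],[7,20],[17,0],[30,3],[33,0]]
[[6,3],[7,20],[17,18],[22,0],[30,3],[33,0]]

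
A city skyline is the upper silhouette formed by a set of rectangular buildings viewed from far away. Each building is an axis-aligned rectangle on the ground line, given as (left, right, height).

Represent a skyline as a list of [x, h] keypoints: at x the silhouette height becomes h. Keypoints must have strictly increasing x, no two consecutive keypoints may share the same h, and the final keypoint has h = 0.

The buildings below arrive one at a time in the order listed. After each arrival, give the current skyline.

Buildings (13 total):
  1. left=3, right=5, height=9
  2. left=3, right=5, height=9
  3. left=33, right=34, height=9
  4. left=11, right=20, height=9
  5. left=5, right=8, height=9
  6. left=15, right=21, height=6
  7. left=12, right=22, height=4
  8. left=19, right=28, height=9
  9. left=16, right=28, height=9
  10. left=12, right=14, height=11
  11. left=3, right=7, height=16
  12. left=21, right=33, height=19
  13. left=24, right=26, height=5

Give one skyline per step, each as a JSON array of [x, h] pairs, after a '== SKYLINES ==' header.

== SKYLINES ==
[[3,9],[5,0]]
[[3,9],[5,0]]
[[3,9],[5,0],[33,9],[34,0]]
[[3,9],[5,0],[11,9],[20,0],[33,9],[34,0]]
[[3,9],[8,0],[11,9],[20,0],[33,9],[34,0]]
[[3,9],[8,0],[11,9],[20,6],[21,0],[33,9],[34,0]]
[[3,9],[8,0],[11,9],[20,6],[21,4],[22,0],[33,9],[34,0]]
[[3,9],[8,0],[11,9],[28,0],[33,9],[34,0]]
[[3,9],[8,0],[11,9],[28,0],[33,9],[34,0]]
[[3,9],[8,0],[11,9],[12,11],[14,9],[28,0],[33,9],[34,0]]
[[3,16],[7,9],[8,0],[11,9],[12,11],[14,9],[28,0],[33,9],[34,0]]
[[3,16],[7,9],[8,0],[11,9],[12,11],[14,9],[21,19],[33,9],[34,0]]
[[3,16],[7,9],[8,0],[11,9],[12,11],[14,9],[21,19],[33,9],[34,0]]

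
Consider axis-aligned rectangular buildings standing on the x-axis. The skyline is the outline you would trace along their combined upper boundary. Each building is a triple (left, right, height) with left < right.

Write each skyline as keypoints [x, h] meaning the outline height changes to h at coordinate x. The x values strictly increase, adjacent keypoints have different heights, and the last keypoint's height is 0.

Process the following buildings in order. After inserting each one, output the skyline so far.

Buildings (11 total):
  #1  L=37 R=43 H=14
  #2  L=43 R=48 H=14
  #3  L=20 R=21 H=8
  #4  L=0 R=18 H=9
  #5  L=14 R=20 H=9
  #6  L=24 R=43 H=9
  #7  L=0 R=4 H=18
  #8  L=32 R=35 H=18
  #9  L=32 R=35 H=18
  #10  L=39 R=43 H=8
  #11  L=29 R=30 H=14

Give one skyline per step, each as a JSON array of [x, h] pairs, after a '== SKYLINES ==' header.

== SKYLINES ==
[[37,14],[43,0]]
[[37,14],[48,0]]
[[20,8],[21,0],[37,14],[48,0]]
[[0,9],[18,0],[20,8],[21,0],[37,14],[48,0]]
[[0,9],[20,8],[21,0],[37,14],[48,0]]
[[0,9],[20,8],[21,0],[24,9],[37,14],[48,0]]
[[0,18],[4,9],[20,8],[21,0],[24,9],[37,14],[48,0]]
[[0,18],[4,9],[20,8],[21,0],[24,9],[32,18],[35,9],[37,14],[48,0]]
[[0,18],[4,9],[20,8],[21,0],[24,9],[32,18],[35,9],[37,14],[48,0]]
[[0,18],[4,9],[20,8],[21,0],[24,9],[32,18],[35,9],[37,14],[48,0]]
[[0,18],[4,9],[20,8],[21,0],[24,9],[29,14],[30,9],[32,18],[35,9],[37,14],[48,0]]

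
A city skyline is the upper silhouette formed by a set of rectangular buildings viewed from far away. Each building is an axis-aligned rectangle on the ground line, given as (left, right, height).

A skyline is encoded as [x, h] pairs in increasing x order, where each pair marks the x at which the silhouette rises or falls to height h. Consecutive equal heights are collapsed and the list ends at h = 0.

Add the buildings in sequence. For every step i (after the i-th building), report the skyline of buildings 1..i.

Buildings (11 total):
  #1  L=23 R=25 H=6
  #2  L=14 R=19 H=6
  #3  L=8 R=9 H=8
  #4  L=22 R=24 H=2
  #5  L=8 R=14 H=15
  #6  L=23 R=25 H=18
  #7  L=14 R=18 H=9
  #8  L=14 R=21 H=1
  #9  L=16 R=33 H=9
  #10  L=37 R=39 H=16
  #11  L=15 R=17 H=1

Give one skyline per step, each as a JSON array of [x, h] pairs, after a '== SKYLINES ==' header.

== SKYLINES ==
[[23,6],[25,0]]
[[14,6],[19,0],[23,6],[25,0]]
[[8,8],[9,0],[14,6],[19,0],[23,6],[25,0]]
[[8,8],[9,0],[14,6],[19,0],[22,2],[23,6],[25,0]]
[[8,15],[14,6],[19,0],[22,2],[23,6],[25,0]]
[[8,15],[14,6],[19,0],[22,2],[23,18],[25,0]]
[[8,15],[14,9],[18,6],[19,0],[22,2],[23,18],[25,0]]
[[8,15],[14,9],[18,6],[19,1],[21,0],[22,2],[23,18],[25,0]]
[[8,15],[14,9],[23,18],[25,9],[33,0]]
[[8,15],[14,9],[23,18],[25,9],[33,0],[37,16],[39,0]]
[[8,15],[14,9],[23,18],[25,9],[33,0],[37,16],[39,0]]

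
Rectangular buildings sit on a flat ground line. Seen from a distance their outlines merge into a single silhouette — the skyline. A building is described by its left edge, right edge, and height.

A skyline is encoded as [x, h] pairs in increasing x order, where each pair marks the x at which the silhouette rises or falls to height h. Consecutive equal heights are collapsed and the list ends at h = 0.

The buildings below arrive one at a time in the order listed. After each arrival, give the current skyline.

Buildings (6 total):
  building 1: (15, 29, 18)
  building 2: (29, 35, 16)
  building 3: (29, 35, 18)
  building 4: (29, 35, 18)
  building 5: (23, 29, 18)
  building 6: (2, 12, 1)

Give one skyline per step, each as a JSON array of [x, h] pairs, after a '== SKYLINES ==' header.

== SKYLINES ==
[[15,18],[29,0]]
[[15,18],[29,16],[35,0]]
[[15,18],[35,0]]
[[15,18],[35,0]]
[[15,18],[35,0]]
[[2,1],[12,0],[15,18],[35,0]]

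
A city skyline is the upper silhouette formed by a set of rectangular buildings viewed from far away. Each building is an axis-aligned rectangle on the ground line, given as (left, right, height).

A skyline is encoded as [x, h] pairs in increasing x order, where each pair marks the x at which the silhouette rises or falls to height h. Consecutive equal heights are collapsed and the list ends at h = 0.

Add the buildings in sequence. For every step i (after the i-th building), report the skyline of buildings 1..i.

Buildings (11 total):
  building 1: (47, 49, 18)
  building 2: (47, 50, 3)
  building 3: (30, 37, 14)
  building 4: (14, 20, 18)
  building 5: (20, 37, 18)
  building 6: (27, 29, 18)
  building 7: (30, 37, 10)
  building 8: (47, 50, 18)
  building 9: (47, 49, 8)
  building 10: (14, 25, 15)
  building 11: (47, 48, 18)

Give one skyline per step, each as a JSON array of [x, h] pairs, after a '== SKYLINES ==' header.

== SKYLINES ==
[[47,18],[49,0]]
[[47,18],[49,3],[50,0]]
[[30,14],[37,0],[47,18],[49,3],[50,0]]
[[14,18],[20,0],[30,14],[37,0],[47,18],[49,3],[50,0]]
[[14,18],[37,0],[47,18],[49,3],[50,0]]
[[14,18],[37,0],[47,18],[49,3],[50,0]]
[[14,18],[37,0],[47,18],[49,3],[50,0]]
[[14,18],[37,0],[47,18],[50,0]]
[[14,18],[37,0],[47,18],[50,0]]
[[14,18],[37,0],[47,18],[50,0]]
[[14,18],[37,0],[47,18],[50,0]]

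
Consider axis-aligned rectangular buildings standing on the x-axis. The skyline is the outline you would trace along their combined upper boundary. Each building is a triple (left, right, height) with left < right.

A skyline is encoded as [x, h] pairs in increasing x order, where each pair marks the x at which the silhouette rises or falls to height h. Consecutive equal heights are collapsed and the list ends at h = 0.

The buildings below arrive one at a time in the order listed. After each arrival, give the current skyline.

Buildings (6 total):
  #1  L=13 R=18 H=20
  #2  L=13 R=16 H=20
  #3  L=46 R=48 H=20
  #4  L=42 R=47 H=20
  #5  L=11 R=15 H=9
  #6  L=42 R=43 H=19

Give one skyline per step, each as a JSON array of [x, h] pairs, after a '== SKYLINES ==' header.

== SKYLINES ==
[[13,20],[18,0]]
[[13,20],[18,0]]
[[13,20],[18,0],[46,20],[48,0]]
[[13,20],[18,0],[42,20],[48,0]]
[[11,9],[13,20],[18,0],[42,20],[48,0]]
[[11,9],[13,20],[18,0],[42,20],[48,0]]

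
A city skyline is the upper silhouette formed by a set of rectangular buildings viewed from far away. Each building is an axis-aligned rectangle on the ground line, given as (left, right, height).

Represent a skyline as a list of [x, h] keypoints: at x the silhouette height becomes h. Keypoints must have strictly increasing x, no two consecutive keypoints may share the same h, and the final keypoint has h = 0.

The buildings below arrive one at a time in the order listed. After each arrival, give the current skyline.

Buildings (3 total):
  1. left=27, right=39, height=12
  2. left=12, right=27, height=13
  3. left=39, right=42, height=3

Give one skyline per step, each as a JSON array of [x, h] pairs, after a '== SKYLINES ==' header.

== SKYLINES ==
[[27,12],[39,0]]
[[12,13],[27,12],[39,0]]
[[12,13],[27,12],[39,3],[42,0]]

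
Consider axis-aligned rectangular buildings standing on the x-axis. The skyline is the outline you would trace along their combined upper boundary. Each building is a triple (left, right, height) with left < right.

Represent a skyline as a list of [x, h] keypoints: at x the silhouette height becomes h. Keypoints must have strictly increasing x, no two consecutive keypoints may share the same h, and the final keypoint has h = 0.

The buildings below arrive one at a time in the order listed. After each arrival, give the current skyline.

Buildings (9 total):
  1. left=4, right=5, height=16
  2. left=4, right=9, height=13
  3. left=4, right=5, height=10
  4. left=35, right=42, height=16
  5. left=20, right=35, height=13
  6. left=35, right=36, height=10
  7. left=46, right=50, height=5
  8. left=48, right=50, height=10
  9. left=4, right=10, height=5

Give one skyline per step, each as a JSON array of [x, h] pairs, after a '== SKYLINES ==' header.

== SKYLINES ==
[[4,16],[5,0]]
[[4,16],[5,13],[9,0]]
[[4,16],[5,13],[9,0]]
[[4,16],[5,13],[9,0],[35,16],[42,0]]
[[4,16],[5,13],[9,0],[20,13],[35,16],[42,0]]
[[4,16],[5,13],[9,0],[20,13],[35,16],[42,0]]
[[4,16],[5,13],[9,0],[20,13],[35,16],[42,0],[46,5],[50,0]]
[[4,16],[5,13],[9,0],[20,13],[35,16],[42,0],[46,5],[48,10],[50,0]]
[[4,16],[5,13],[9,5],[10,0],[20,13],[35,16],[42,0],[46,5],[48,10],[50,0]]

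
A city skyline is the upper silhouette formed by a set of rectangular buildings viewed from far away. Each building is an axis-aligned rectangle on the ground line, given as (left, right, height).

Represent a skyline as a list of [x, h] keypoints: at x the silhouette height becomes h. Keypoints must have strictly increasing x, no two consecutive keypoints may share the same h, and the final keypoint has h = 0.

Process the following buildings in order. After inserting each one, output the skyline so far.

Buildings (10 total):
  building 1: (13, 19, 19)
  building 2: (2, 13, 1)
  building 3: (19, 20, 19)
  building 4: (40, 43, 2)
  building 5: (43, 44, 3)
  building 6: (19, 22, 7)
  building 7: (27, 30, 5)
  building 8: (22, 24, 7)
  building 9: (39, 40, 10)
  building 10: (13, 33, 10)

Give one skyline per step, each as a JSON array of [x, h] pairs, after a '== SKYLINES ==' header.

== SKYLINES ==
[[13,19],[19,0]]
[[2,1],[13,19],[19,0]]
[[2,1],[13,19],[20,0]]
[[2,1],[13,19],[20,0],[40,2],[43,0]]
[[2,1],[13,19],[20,0],[40,2],[43,3],[44,0]]
[[2,1],[13,19],[20,7],[22,0],[40,2],[43,3],[44,0]]
[[2,1],[13,19],[20,7],[22,0],[27,5],[30,0],[40,2],[43,3],[44,0]]
[[2,1],[13,19],[20,7],[24,0],[27,5],[30,0],[40,2],[43,3],[44,0]]
[[2,1],[13,19],[20,7],[24,0],[27,5],[30,0],[39,10],[40,2],[43,3],[44,0]]
[[2,1],[13,19],[20,10],[33,0],[39,10],[40,2],[43,3],[44,0]]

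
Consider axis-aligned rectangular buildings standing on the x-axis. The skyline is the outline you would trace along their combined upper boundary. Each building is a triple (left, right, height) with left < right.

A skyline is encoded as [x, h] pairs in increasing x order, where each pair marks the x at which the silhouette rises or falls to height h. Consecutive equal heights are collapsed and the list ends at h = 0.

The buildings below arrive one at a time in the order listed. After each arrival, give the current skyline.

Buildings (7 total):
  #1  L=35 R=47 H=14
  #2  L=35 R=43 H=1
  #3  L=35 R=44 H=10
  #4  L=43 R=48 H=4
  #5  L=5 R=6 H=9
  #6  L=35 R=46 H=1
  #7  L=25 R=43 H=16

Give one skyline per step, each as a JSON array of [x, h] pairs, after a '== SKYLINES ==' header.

== SKYLINES ==
[[35,14],[47,0]]
[[35,14],[47,0]]
[[35,14],[47,0]]
[[35,14],[47,4],[48,0]]
[[5,9],[6,0],[35,14],[47,4],[48,0]]
[[5,9],[6,0],[35,14],[47,4],[48,0]]
[[5,9],[6,0],[25,16],[43,14],[47,4],[48,0]]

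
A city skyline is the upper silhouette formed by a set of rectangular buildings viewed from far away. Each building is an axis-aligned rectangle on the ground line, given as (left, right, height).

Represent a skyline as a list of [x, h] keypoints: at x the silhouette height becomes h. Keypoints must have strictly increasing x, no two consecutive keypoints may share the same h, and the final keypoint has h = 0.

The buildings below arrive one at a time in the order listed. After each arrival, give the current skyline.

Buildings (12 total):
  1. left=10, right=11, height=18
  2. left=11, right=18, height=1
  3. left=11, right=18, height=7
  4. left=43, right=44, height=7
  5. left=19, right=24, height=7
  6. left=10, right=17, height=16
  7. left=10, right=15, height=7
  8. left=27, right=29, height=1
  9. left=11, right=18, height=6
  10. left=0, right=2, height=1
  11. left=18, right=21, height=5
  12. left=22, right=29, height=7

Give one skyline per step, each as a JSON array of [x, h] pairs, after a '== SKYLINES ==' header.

== SKYLINES ==
[[10,18],[11,0]]
[[10,18],[11,1],[18,0]]
[[10,18],[11,7],[18,0]]
[[10,18],[11,7],[18,0],[43,7],[44,0]]
[[10,18],[11,7],[18,0],[19,7],[24,0],[43,7],[44,0]]
[[10,18],[11,16],[17,7],[18,0],[19,7],[24,0],[43,7],[44,0]]
[[10,18],[11,16],[17,7],[18,0],[19,7],[24,0],[43,7],[44,0]]
[[10,18],[11,16],[17,7],[18,0],[19,7],[24,0],[27,1],[29,0],[43,7],[44,0]]
[[10,18],[11,16],[17,7],[18,0],[19,7],[24,0],[27,1],[29,0],[43,7],[44,0]]
[[0,1],[2,0],[10,18],[11,16],[17,7],[18,0],[19,7],[24,0],[27,1],[29,0],[43,7],[44,0]]
[[0,1],[2,0],[10,18],[11,16],[17,7],[18,5],[19,7],[24,0],[27,1],[29,0],[43,7],[44,0]]
[[0,1],[2,0],[10,18],[11,16],[17,7],[18,5],[19,7],[29,0],[43,7],[44,0]]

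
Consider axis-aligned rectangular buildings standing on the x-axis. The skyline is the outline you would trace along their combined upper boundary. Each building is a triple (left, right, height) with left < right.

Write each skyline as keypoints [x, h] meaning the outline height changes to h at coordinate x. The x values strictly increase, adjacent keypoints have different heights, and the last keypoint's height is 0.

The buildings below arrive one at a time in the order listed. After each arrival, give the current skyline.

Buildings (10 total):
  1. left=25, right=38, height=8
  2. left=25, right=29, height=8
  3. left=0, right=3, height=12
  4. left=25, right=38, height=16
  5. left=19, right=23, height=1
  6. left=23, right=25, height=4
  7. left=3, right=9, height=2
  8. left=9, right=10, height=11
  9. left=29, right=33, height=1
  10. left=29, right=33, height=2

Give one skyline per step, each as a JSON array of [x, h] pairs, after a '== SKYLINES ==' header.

== SKYLINES ==
[[25,8],[38,0]]
[[25,8],[38,0]]
[[0,12],[3,0],[25,8],[38,0]]
[[0,12],[3,0],[25,16],[38,0]]
[[0,12],[3,0],[19,1],[23,0],[25,16],[38,0]]
[[0,12],[3,0],[19,1],[23,4],[25,16],[38,0]]
[[0,12],[3,2],[9,0],[19,1],[23,4],[25,16],[38,0]]
[[0,12],[3,2],[9,11],[10,0],[19,1],[23,4],[25,16],[38,0]]
[[0,12],[3,2],[9,11],[10,0],[19,1],[23,4],[25,16],[38,0]]
[[0,12],[3,2],[9,11],[10,0],[19,1],[23,4],[25,16],[38,0]]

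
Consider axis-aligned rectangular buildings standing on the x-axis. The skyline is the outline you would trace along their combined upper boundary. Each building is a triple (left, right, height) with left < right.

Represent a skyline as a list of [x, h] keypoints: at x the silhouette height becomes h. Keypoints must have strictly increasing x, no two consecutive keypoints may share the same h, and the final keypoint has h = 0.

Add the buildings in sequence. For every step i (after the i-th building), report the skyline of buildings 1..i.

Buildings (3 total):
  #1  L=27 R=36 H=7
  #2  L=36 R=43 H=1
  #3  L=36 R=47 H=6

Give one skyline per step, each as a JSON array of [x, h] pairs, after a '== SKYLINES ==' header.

== SKYLINES ==
[[27,7],[36,0]]
[[27,7],[36,1],[43,0]]
[[27,7],[36,6],[47,0]]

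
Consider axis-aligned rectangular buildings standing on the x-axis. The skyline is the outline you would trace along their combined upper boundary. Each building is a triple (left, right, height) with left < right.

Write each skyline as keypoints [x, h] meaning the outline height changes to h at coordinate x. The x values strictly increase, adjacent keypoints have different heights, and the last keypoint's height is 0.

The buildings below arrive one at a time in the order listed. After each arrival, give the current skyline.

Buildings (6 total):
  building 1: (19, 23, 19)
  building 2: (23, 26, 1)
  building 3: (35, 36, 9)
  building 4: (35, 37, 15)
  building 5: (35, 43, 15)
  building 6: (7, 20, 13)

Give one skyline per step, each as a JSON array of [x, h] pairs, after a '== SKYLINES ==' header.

== SKYLINES ==
[[19,19],[23,0]]
[[19,19],[23,1],[26,0]]
[[19,19],[23,1],[26,0],[35,9],[36,0]]
[[19,19],[23,1],[26,0],[35,15],[37,0]]
[[19,19],[23,1],[26,0],[35,15],[43,0]]
[[7,13],[19,19],[23,1],[26,0],[35,15],[43,0]]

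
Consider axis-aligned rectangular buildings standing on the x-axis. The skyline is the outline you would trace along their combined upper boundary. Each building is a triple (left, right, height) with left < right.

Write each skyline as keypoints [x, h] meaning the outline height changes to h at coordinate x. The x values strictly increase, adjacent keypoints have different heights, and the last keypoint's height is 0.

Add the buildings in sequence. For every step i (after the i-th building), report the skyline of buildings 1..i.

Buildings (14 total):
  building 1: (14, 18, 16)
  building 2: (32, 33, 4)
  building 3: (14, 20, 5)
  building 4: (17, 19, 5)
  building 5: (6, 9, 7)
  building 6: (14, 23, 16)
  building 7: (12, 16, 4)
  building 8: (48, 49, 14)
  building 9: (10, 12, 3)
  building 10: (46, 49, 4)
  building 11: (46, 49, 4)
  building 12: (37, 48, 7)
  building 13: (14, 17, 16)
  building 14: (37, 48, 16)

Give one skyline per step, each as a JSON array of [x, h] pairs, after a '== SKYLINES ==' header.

== SKYLINES ==
[[14,16],[18,0]]
[[14,16],[18,0],[32,4],[33,0]]
[[14,16],[18,5],[20,0],[32,4],[33,0]]
[[14,16],[18,5],[20,0],[32,4],[33,0]]
[[6,7],[9,0],[14,16],[18,5],[20,0],[32,4],[33,0]]
[[6,7],[9,0],[14,16],[23,0],[32,4],[33,0]]
[[6,7],[9,0],[12,4],[14,16],[23,0],[32,4],[33,0]]
[[6,7],[9,0],[12,4],[14,16],[23,0],[32,4],[33,0],[48,14],[49,0]]
[[6,7],[9,0],[10,3],[12,4],[14,16],[23,0],[32,4],[33,0],[48,14],[49,0]]
[[6,7],[9,0],[10,3],[12,4],[14,16],[23,0],[32,4],[33,0],[46,4],[48,14],[49,0]]
[[6,7],[9,0],[10,3],[12,4],[14,16],[23,0],[32,4],[33,0],[46,4],[48,14],[49,0]]
[[6,7],[9,0],[10,3],[12,4],[14,16],[23,0],[32,4],[33,0],[37,7],[48,14],[49,0]]
[[6,7],[9,0],[10,3],[12,4],[14,16],[23,0],[32,4],[33,0],[37,7],[48,14],[49,0]]
[[6,7],[9,0],[10,3],[12,4],[14,16],[23,0],[32,4],[33,0],[37,16],[48,14],[49,0]]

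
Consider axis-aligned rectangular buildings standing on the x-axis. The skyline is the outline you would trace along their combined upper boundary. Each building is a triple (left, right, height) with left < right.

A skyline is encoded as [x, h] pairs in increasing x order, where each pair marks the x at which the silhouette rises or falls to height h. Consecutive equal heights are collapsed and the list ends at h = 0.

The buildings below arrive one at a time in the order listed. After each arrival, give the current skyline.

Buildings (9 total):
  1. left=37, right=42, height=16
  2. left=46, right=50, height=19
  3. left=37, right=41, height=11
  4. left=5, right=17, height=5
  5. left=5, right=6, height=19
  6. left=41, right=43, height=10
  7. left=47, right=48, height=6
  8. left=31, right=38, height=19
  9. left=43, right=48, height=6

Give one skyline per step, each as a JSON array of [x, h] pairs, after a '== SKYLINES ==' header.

== SKYLINES ==
[[37,16],[42,0]]
[[37,16],[42,0],[46,19],[50,0]]
[[37,16],[42,0],[46,19],[50,0]]
[[5,5],[17,0],[37,16],[42,0],[46,19],[50,0]]
[[5,19],[6,5],[17,0],[37,16],[42,0],[46,19],[50,0]]
[[5,19],[6,5],[17,0],[37,16],[42,10],[43,0],[46,19],[50,0]]
[[5,19],[6,5],[17,0],[37,16],[42,10],[43,0],[46,19],[50,0]]
[[5,19],[6,5],[17,0],[31,19],[38,16],[42,10],[43,0],[46,19],[50,0]]
[[5,19],[6,5],[17,0],[31,19],[38,16],[42,10],[43,6],[46,19],[50,0]]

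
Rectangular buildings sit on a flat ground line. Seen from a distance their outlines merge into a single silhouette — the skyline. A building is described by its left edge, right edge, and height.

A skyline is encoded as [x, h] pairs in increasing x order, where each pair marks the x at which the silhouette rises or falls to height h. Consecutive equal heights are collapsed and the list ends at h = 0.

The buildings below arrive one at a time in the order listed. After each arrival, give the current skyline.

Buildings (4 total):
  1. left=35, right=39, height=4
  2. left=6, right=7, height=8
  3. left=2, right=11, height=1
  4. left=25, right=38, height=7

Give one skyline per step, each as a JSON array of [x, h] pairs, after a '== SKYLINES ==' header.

== SKYLINES ==
[[35,4],[39,0]]
[[6,8],[7,0],[35,4],[39,0]]
[[2,1],[6,8],[7,1],[11,0],[35,4],[39,0]]
[[2,1],[6,8],[7,1],[11,0],[25,7],[38,4],[39,0]]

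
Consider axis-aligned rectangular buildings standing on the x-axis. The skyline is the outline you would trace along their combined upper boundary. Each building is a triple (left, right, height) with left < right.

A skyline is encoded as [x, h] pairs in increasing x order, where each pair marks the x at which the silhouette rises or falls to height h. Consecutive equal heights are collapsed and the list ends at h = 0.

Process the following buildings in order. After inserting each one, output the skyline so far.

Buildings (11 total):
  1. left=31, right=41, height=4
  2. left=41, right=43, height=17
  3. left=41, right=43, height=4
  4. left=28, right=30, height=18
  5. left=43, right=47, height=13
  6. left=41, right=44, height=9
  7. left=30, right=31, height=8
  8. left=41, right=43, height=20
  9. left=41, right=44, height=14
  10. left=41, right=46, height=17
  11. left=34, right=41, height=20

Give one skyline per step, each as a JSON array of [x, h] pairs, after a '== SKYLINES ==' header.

== SKYLINES ==
[[31,4],[41,0]]
[[31,4],[41,17],[43,0]]
[[31,4],[41,17],[43,0]]
[[28,18],[30,0],[31,4],[41,17],[43,0]]
[[28,18],[30,0],[31,4],[41,17],[43,13],[47,0]]
[[28,18],[30,0],[31,4],[41,17],[43,13],[47,0]]
[[28,18],[30,8],[31,4],[41,17],[43,13],[47,0]]
[[28,18],[30,8],[31,4],[41,20],[43,13],[47,0]]
[[28,18],[30,8],[31,4],[41,20],[43,14],[44,13],[47,0]]
[[28,18],[30,8],[31,4],[41,20],[43,17],[46,13],[47,0]]
[[28,18],[30,8],[31,4],[34,20],[43,17],[46,13],[47,0]]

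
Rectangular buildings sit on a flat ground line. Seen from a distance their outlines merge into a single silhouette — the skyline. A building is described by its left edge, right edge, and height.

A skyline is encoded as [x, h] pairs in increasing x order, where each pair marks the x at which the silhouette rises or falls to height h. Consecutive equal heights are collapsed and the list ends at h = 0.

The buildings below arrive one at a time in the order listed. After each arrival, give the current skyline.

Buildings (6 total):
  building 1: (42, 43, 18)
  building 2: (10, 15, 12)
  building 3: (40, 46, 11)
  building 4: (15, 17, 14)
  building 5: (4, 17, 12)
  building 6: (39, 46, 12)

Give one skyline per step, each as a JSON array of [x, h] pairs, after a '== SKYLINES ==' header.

== SKYLINES ==
[[42,18],[43,0]]
[[10,12],[15,0],[42,18],[43,0]]
[[10,12],[15,0],[40,11],[42,18],[43,11],[46,0]]
[[10,12],[15,14],[17,0],[40,11],[42,18],[43,11],[46,0]]
[[4,12],[15,14],[17,0],[40,11],[42,18],[43,11],[46,0]]
[[4,12],[15,14],[17,0],[39,12],[42,18],[43,12],[46,0]]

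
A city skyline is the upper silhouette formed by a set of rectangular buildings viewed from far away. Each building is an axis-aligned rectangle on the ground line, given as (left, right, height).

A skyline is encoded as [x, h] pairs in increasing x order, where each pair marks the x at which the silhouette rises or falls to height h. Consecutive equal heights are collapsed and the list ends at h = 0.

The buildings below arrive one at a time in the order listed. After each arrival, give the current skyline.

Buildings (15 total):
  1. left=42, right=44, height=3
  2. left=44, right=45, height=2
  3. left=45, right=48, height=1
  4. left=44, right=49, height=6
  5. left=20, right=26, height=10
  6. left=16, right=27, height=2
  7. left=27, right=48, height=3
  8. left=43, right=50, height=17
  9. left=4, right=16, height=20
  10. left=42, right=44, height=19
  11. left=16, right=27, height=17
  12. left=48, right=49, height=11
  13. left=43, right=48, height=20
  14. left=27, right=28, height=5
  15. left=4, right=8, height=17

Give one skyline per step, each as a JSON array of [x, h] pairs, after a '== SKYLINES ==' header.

== SKYLINES ==
[[42,3],[44,0]]
[[42,3],[44,2],[45,0]]
[[42,3],[44,2],[45,1],[48,0]]
[[42,3],[44,6],[49,0]]
[[20,10],[26,0],[42,3],[44,6],[49,0]]
[[16,2],[20,10],[26,2],[27,0],[42,3],[44,6],[49,0]]
[[16,2],[20,10],[26,2],[27,3],[44,6],[49,0]]
[[16,2],[20,10],[26,2],[27,3],[43,17],[50,0]]
[[4,20],[16,2],[20,10],[26,2],[27,3],[43,17],[50,0]]
[[4,20],[16,2],[20,10],[26,2],[27,3],[42,19],[44,17],[50,0]]
[[4,20],[16,17],[27,3],[42,19],[44,17],[50,0]]
[[4,20],[16,17],[27,3],[42,19],[44,17],[50,0]]
[[4,20],[16,17],[27,3],[42,19],[43,20],[48,17],[50,0]]
[[4,20],[16,17],[27,5],[28,3],[42,19],[43,20],[48,17],[50,0]]
[[4,20],[16,17],[27,5],[28,3],[42,19],[43,20],[48,17],[50,0]]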